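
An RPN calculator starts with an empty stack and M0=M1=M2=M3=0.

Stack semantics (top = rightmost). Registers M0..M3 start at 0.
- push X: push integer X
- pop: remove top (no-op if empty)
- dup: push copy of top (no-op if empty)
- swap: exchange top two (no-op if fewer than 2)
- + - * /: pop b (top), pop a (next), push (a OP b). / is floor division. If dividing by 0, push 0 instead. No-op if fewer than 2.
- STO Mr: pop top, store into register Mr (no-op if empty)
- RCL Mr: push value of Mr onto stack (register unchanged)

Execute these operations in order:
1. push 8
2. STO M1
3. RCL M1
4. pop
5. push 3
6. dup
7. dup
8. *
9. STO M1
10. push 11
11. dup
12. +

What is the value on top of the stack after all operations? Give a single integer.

After op 1 (push 8): stack=[8] mem=[0,0,0,0]
After op 2 (STO M1): stack=[empty] mem=[0,8,0,0]
After op 3 (RCL M1): stack=[8] mem=[0,8,0,0]
After op 4 (pop): stack=[empty] mem=[0,8,0,0]
After op 5 (push 3): stack=[3] mem=[0,8,0,0]
After op 6 (dup): stack=[3,3] mem=[0,8,0,0]
After op 7 (dup): stack=[3,3,3] mem=[0,8,0,0]
After op 8 (*): stack=[3,9] mem=[0,8,0,0]
After op 9 (STO M1): stack=[3] mem=[0,9,0,0]
After op 10 (push 11): stack=[3,11] mem=[0,9,0,0]
After op 11 (dup): stack=[3,11,11] mem=[0,9,0,0]
After op 12 (+): stack=[3,22] mem=[0,9,0,0]

Answer: 22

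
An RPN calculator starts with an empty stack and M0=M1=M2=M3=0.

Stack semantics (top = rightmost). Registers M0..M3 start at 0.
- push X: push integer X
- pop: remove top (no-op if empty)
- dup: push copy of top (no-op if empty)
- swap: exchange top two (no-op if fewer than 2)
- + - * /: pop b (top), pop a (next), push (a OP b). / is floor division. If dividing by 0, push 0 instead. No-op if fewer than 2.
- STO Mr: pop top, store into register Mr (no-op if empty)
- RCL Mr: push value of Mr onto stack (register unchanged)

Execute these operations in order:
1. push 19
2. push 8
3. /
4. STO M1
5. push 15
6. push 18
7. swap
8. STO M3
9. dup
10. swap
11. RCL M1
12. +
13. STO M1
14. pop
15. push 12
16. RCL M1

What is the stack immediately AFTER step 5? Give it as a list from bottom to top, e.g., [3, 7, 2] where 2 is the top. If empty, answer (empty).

After op 1 (push 19): stack=[19] mem=[0,0,0,0]
After op 2 (push 8): stack=[19,8] mem=[0,0,0,0]
After op 3 (/): stack=[2] mem=[0,0,0,0]
After op 4 (STO M1): stack=[empty] mem=[0,2,0,0]
After op 5 (push 15): stack=[15] mem=[0,2,0,0]

[15]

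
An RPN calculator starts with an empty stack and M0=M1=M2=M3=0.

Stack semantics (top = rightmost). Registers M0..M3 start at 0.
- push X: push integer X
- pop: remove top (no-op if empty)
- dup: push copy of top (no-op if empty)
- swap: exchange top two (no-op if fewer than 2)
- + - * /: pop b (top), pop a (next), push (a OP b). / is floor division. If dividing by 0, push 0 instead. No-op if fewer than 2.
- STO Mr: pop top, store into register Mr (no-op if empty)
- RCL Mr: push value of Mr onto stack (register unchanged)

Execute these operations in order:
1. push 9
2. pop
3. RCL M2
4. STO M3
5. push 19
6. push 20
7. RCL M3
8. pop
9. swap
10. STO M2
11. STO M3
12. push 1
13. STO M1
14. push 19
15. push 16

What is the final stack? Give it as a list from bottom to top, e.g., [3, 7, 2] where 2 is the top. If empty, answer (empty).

After op 1 (push 9): stack=[9] mem=[0,0,0,0]
After op 2 (pop): stack=[empty] mem=[0,0,0,0]
After op 3 (RCL M2): stack=[0] mem=[0,0,0,0]
After op 4 (STO M3): stack=[empty] mem=[0,0,0,0]
After op 5 (push 19): stack=[19] mem=[0,0,0,0]
After op 6 (push 20): stack=[19,20] mem=[0,0,0,0]
After op 7 (RCL M3): stack=[19,20,0] mem=[0,0,0,0]
After op 8 (pop): stack=[19,20] mem=[0,0,0,0]
After op 9 (swap): stack=[20,19] mem=[0,0,0,0]
After op 10 (STO M2): stack=[20] mem=[0,0,19,0]
After op 11 (STO M3): stack=[empty] mem=[0,0,19,20]
After op 12 (push 1): stack=[1] mem=[0,0,19,20]
After op 13 (STO M1): stack=[empty] mem=[0,1,19,20]
After op 14 (push 19): stack=[19] mem=[0,1,19,20]
After op 15 (push 16): stack=[19,16] mem=[0,1,19,20]

Answer: [19, 16]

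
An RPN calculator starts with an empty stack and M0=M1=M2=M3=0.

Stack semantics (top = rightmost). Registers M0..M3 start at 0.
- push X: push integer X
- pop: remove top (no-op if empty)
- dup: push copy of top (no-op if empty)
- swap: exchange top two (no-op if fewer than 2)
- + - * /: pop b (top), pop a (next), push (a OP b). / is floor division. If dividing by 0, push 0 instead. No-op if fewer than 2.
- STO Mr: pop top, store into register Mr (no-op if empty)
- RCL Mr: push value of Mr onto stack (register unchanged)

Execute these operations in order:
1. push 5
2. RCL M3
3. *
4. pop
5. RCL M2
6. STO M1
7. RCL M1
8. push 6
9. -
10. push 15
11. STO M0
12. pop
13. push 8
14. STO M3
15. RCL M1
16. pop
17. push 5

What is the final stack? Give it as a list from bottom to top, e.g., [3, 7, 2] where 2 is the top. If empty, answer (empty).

After op 1 (push 5): stack=[5] mem=[0,0,0,0]
After op 2 (RCL M3): stack=[5,0] mem=[0,0,0,0]
After op 3 (*): stack=[0] mem=[0,0,0,0]
After op 4 (pop): stack=[empty] mem=[0,0,0,0]
After op 5 (RCL M2): stack=[0] mem=[0,0,0,0]
After op 6 (STO M1): stack=[empty] mem=[0,0,0,0]
After op 7 (RCL M1): stack=[0] mem=[0,0,0,0]
After op 8 (push 6): stack=[0,6] mem=[0,0,0,0]
After op 9 (-): stack=[-6] mem=[0,0,0,0]
After op 10 (push 15): stack=[-6,15] mem=[0,0,0,0]
After op 11 (STO M0): stack=[-6] mem=[15,0,0,0]
After op 12 (pop): stack=[empty] mem=[15,0,0,0]
After op 13 (push 8): stack=[8] mem=[15,0,0,0]
After op 14 (STO M3): stack=[empty] mem=[15,0,0,8]
After op 15 (RCL M1): stack=[0] mem=[15,0,0,8]
After op 16 (pop): stack=[empty] mem=[15,0,0,8]
After op 17 (push 5): stack=[5] mem=[15,0,0,8]

Answer: [5]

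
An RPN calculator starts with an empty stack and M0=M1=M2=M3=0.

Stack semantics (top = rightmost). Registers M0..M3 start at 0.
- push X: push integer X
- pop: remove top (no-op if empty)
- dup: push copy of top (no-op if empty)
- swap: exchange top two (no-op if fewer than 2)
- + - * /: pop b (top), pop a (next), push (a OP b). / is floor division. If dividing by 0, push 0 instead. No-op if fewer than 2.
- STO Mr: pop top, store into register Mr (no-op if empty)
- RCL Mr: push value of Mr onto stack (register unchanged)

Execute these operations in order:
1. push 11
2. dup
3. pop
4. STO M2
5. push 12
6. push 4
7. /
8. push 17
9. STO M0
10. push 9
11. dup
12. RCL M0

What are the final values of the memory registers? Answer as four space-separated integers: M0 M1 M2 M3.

After op 1 (push 11): stack=[11] mem=[0,0,0,0]
After op 2 (dup): stack=[11,11] mem=[0,0,0,0]
After op 3 (pop): stack=[11] mem=[0,0,0,0]
After op 4 (STO M2): stack=[empty] mem=[0,0,11,0]
After op 5 (push 12): stack=[12] mem=[0,0,11,0]
After op 6 (push 4): stack=[12,4] mem=[0,0,11,0]
After op 7 (/): stack=[3] mem=[0,0,11,0]
After op 8 (push 17): stack=[3,17] mem=[0,0,11,0]
After op 9 (STO M0): stack=[3] mem=[17,0,11,0]
After op 10 (push 9): stack=[3,9] mem=[17,0,11,0]
After op 11 (dup): stack=[3,9,9] mem=[17,0,11,0]
After op 12 (RCL M0): stack=[3,9,9,17] mem=[17,0,11,0]

Answer: 17 0 11 0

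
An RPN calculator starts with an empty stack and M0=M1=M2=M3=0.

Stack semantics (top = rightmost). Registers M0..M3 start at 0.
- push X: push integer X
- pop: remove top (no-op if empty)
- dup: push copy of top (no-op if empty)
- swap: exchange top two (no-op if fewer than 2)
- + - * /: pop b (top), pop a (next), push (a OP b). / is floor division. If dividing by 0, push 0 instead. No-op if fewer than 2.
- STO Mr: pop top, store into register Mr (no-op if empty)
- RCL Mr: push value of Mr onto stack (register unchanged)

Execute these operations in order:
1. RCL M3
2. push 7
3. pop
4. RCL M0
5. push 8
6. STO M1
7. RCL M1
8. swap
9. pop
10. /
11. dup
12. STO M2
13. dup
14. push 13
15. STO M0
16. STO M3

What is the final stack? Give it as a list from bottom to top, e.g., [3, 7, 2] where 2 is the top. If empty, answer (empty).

Answer: [0]

Derivation:
After op 1 (RCL M3): stack=[0] mem=[0,0,0,0]
After op 2 (push 7): stack=[0,7] mem=[0,0,0,0]
After op 3 (pop): stack=[0] mem=[0,0,0,0]
After op 4 (RCL M0): stack=[0,0] mem=[0,0,0,0]
After op 5 (push 8): stack=[0,0,8] mem=[0,0,0,0]
After op 6 (STO M1): stack=[0,0] mem=[0,8,0,0]
After op 7 (RCL M1): stack=[0,0,8] mem=[0,8,0,0]
After op 8 (swap): stack=[0,8,0] mem=[0,8,0,0]
After op 9 (pop): stack=[0,8] mem=[0,8,0,0]
After op 10 (/): stack=[0] mem=[0,8,0,0]
After op 11 (dup): stack=[0,0] mem=[0,8,0,0]
After op 12 (STO M2): stack=[0] mem=[0,8,0,0]
After op 13 (dup): stack=[0,0] mem=[0,8,0,0]
After op 14 (push 13): stack=[0,0,13] mem=[0,8,0,0]
After op 15 (STO M0): stack=[0,0] mem=[13,8,0,0]
After op 16 (STO M3): stack=[0] mem=[13,8,0,0]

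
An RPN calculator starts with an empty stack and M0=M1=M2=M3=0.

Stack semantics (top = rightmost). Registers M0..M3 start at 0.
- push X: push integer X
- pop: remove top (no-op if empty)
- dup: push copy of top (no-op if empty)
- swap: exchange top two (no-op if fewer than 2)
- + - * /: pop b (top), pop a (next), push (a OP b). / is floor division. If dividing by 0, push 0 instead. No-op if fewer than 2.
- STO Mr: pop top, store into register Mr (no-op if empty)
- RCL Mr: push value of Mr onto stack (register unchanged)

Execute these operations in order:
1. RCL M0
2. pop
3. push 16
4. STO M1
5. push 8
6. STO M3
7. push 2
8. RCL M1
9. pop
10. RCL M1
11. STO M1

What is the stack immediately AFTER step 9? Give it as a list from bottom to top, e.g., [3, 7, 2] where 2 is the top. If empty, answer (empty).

After op 1 (RCL M0): stack=[0] mem=[0,0,0,0]
After op 2 (pop): stack=[empty] mem=[0,0,0,0]
After op 3 (push 16): stack=[16] mem=[0,0,0,0]
After op 4 (STO M1): stack=[empty] mem=[0,16,0,0]
After op 5 (push 8): stack=[8] mem=[0,16,0,0]
After op 6 (STO M3): stack=[empty] mem=[0,16,0,8]
After op 7 (push 2): stack=[2] mem=[0,16,0,8]
After op 8 (RCL M1): stack=[2,16] mem=[0,16,0,8]
After op 9 (pop): stack=[2] mem=[0,16,0,8]

[2]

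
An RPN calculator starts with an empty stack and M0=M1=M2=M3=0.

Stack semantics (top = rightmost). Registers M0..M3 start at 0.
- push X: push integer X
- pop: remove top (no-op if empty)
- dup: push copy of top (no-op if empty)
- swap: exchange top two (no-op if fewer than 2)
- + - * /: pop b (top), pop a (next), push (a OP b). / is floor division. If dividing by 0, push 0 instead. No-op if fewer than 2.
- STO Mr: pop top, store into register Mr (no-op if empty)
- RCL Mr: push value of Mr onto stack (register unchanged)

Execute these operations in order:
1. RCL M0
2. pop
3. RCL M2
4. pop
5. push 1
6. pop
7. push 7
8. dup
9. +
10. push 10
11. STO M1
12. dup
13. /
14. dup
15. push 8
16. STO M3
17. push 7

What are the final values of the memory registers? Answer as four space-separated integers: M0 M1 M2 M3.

After op 1 (RCL M0): stack=[0] mem=[0,0,0,0]
After op 2 (pop): stack=[empty] mem=[0,0,0,0]
After op 3 (RCL M2): stack=[0] mem=[0,0,0,0]
After op 4 (pop): stack=[empty] mem=[0,0,0,0]
After op 5 (push 1): stack=[1] mem=[0,0,0,0]
After op 6 (pop): stack=[empty] mem=[0,0,0,0]
After op 7 (push 7): stack=[7] mem=[0,0,0,0]
After op 8 (dup): stack=[7,7] mem=[0,0,0,0]
After op 9 (+): stack=[14] mem=[0,0,0,0]
After op 10 (push 10): stack=[14,10] mem=[0,0,0,0]
After op 11 (STO M1): stack=[14] mem=[0,10,0,0]
After op 12 (dup): stack=[14,14] mem=[0,10,0,0]
After op 13 (/): stack=[1] mem=[0,10,0,0]
After op 14 (dup): stack=[1,1] mem=[0,10,0,0]
After op 15 (push 8): stack=[1,1,8] mem=[0,10,0,0]
After op 16 (STO M3): stack=[1,1] mem=[0,10,0,8]
After op 17 (push 7): stack=[1,1,7] mem=[0,10,0,8]

Answer: 0 10 0 8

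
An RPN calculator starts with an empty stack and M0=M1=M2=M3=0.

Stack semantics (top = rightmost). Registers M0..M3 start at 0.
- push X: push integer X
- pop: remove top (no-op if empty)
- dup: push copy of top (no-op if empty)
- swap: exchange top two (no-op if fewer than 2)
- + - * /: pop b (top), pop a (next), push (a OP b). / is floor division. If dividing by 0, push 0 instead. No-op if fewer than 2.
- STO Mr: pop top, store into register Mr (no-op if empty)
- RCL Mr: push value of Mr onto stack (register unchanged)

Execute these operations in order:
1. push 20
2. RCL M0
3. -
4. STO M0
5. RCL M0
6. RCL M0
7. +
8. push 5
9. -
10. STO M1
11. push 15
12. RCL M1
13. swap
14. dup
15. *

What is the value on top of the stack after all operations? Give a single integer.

After op 1 (push 20): stack=[20] mem=[0,0,0,0]
After op 2 (RCL M0): stack=[20,0] mem=[0,0,0,0]
After op 3 (-): stack=[20] mem=[0,0,0,0]
After op 4 (STO M0): stack=[empty] mem=[20,0,0,0]
After op 5 (RCL M0): stack=[20] mem=[20,0,0,0]
After op 6 (RCL M0): stack=[20,20] mem=[20,0,0,0]
After op 7 (+): stack=[40] mem=[20,0,0,0]
After op 8 (push 5): stack=[40,5] mem=[20,0,0,0]
After op 9 (-): stack=[35] mem=[20,0,0,0]
After op 10 (STO M1): stack=[empty] mem=[20,35,0,0]
After op 11 (push 15): stack=[15] mem=[20,35,0,0]
After op 12 (RCL M1): stack=[15,35] mem=[20,35,0,0]
After op 13 (swap): stack=[35,15] mem=[20,35,0,0]
After op 14 (dup): stack=[35,15,15] mem=[20,35,0,0]
After op 15 (*): stack=[35,225] mem=[20,35,0,0]

Answer: 225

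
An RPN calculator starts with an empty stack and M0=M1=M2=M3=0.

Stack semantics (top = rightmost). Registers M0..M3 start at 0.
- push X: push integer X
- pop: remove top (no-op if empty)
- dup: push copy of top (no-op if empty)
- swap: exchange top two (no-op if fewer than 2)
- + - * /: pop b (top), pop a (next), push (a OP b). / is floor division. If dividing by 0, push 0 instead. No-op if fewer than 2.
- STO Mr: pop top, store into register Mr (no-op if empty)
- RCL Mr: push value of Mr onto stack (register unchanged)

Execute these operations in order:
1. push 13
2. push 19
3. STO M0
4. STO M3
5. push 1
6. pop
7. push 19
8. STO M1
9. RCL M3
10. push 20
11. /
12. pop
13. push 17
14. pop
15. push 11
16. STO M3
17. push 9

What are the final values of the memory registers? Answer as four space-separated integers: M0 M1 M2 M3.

Answer: 19 19 0 11

Derivation:
After op 1 (push 13): stack=[13] mem=[0,0,0,0]
After op 2 (push 19): stack=[13,19] mem=[0,0,0,0]
After op 3 (STO M0): stack=[13] mem=[19,0,0,0]
After op 4 (STO M3): stack=[empty] mem=[19,0,0,13]
After op 5 (push 1): stack=[1] mem=[19,0,0,13]
After op 6 (pop): stack=[empty] mem=[19,0,0,13]
After op 7 (push 19): stack=[19] mem=[19,0,0,13]
After op 8 (STO M1): stack=[empty] mem=[19,19,0,13]
After op 9 (RCL M3): stack=[13] mem=[19,19,0,13]
After op 10 (push 20): stack=[13,20] mem=[19,19,0,13]
After op 11 (/): stack=[0] mem=[19,19,0,13]
After op 12 (pop): stack=[empty] mem=[19,19,0,13]
After op 13 (push 17): stack=[17] mem=[19,19,0,13]
After op 14 (pop): stack=[empty] mem=[19,19,0,13]
After op 15 (push 11): stack=[11] mem=[19,19,0,13]
After op 16 (STO M3): stack=[empty] mem=[19,19,0,11]
After op 17 (push 9): stack=[9] mem=[19,19,0,11]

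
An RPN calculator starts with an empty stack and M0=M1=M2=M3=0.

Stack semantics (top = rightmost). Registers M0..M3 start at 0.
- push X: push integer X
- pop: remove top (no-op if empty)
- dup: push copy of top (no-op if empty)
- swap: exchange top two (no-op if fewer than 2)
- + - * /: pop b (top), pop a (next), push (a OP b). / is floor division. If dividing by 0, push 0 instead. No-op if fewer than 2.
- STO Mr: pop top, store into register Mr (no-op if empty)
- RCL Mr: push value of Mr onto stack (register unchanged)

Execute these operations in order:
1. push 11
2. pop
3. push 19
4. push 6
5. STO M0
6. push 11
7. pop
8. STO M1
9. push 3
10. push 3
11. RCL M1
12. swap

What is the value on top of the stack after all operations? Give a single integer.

After op 1 (push 11): stack=[11] mem=[0,0,0,0]
After op 2 (pop): stack=[empty] mem=[0,0,0,0]
After op 3 (push 19): stack=[19] mem=[0,0,0,0]
After op 4 (push 6): stack=[19,6] mem=[0,0,0,0]
After op 5 (STO M0): stack=[19] mem=[6,0,0,0]
After op 6 (push 11): stack=[19,11] mem=[6,0,0,0]
After op 7 (pop): stack=[19] mem=[6,0,0,0]
After op 8 (STO M1): stack=[empty] mem=[6,19,0,0]
After op 9 (push 3): stack=[3] mem=[6,19,0,0]
After op 10 (push 3): stack=[3,3] mem=[6,19,0,0]
After op 11 (RCL M1): stack=[3,3,19] mem=[6,19,0,0]
After op 12 (swap): stack=[3,19,3] mem=[6,19,0,0]

Answer: 3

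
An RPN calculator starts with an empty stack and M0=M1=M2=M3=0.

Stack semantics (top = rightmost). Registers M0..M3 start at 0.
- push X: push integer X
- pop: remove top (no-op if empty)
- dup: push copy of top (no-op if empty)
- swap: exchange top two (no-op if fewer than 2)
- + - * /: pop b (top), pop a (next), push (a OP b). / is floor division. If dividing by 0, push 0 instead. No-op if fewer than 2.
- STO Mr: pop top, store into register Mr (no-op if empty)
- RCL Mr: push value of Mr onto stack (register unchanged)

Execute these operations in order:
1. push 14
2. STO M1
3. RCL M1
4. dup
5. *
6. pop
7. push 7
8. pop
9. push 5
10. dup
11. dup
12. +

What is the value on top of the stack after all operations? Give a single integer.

Answer: 10

Derivation:
After op 1 (push 14): stack=[14] mem=[0,0,0,0]
After op 2 (STO M1): stack=[empty] mem=[0,14,0,0]
After op 3 (RCL M1): stack=[14] mem=[0,14,0,0]
After op 4 (dup): stack=[14,14] mem=[0,14,0,0]
After op 5 (*): stack=[196] mem=[0,14,0,0]
After op 6 (pop): stack=[empty] mem=[0,14,0,0]
After op 7 (push 7): stack=[7] mem=[0,14,0,0]
After op 8 (pop): stack=[empty] mem=[0,14,0,0]
After op 9 (push 5): stack=[5] mem=[0,14,0,0]
After op 10 (dup): stack=[5,5] mem=[0,14,0,0]
After op 11 (dup): stack=[5,5,5] mem=[0,14,0,0]
After op 12 (+): stack=[5,10] mem=[0,14,0,0]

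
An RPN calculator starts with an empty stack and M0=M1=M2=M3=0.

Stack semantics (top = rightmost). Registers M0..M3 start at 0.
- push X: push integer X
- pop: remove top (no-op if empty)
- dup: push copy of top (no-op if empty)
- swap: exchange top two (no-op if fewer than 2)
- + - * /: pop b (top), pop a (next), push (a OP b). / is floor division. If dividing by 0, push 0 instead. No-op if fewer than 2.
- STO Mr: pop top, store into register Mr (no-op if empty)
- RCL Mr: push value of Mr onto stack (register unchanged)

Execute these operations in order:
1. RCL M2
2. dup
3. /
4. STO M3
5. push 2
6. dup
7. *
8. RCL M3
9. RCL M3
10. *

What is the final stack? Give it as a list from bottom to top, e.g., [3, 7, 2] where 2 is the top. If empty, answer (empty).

Answer: [4, 0]

Derivation:
After op 1 (RCL M2): stack=[0] mem=[0,0,0,0]
After op 2 (dup): stack=[0,0] mem=[0,0,0,0]
After op 3 (/): stack=[0] mem=[0,0,0,0]
After op 4 (STO M3): stack=[empty] mem=[0,0,0,0]
After op 5 (push 2): stack=[2] mem=[0,0,0,0]
After op 6 (dup): stack=[2,2] mem=[0,0,0,0]
After op 7 (*): stack=[4] mem=[0,0,0,0]
After op 8 (RCL M3): stack=[4,0] mem=[0,0,0,0]
After op 9 (RCL M3): stack=[4,0,0] mem=[0,0,0,0]
After op 10 (*): stack=[4,0] mem=[0,0,0,0]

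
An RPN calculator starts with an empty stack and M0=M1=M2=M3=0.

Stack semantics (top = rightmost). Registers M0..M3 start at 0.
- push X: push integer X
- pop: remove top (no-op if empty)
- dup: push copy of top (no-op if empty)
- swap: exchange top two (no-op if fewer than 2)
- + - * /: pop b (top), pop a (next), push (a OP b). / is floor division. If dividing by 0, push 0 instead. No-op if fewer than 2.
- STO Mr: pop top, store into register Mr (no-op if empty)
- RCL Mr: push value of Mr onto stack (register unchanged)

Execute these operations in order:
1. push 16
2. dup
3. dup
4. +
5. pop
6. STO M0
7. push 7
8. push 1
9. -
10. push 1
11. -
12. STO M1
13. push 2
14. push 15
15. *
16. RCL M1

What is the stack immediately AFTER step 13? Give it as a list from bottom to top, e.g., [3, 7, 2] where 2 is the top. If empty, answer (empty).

After op 1 (push 16): stack=[16] mem=[0,0,0,0]
After op 2 (dup): stack=[16,16] mem=[0,0,0,0]
After op 3 (dup): stack=[16,16,16] mem=[0,0,0,0]
After op 4 (+): stack=[16,32] mem=[0,0,0,0]
After op 5 (pop): stack=[16] mem=[0,0,0,0]
After op 6 (STO M0): stack=[empty] mem=[16,0,0,0]
After op 7 (push 7): stack=[7] mem=[16,0,0,0]
After op 8 (push 1): stack=[7,1] mem=[16,0,0,0]
After op 9 (-): stack=[6] mem=[16,0,0,0]
After op 10 (push 1): stack=[6,1] mem=[16,0,0,0]
After op 11 (-): stack=[5] mem=[16,0,0,0]
After op 12 (STO M1): stack=[empty] mem=[16,5,0,0]
After op 13 (push 2): stack=[2] mem=[16,5,0,0]

[2]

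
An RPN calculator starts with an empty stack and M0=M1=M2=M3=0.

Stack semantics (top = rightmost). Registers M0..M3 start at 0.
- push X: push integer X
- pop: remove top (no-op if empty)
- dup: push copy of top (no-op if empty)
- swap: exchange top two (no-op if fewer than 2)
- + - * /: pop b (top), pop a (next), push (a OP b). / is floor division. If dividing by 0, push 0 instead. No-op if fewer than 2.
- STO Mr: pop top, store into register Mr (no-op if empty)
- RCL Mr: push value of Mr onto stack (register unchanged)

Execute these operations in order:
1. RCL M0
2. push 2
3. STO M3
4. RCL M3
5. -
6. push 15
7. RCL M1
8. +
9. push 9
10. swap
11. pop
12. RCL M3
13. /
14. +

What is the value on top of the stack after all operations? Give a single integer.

After op 1 (RCL M0): stack=[0] mem=[0,0,0,0]
After op 2 (push 2): stack=[0,2] mem=[0,0,0,0]
After op 3 (STO M3): stack=[0] mem=[0,0,0,2]
After op 4 (RCL M3): stack=[0,2] mem=[0,0,0,2]
After op 5 (-): stack=[-2] mem=[0,0,0,2]
After op 6 (push 15): stack=[-2,15] mem=[0,0,0,2]
After op 7 (RCL M1): stack=[-2,15,0] mem=[0,0,0,2]
After op 8 (+): stack=[-2,15] mem=[0,0,0,2]
After op 9 (push 9): stack=[-2,15,9] mem=[0,0,0,2]
After op 10 (swap): stack=[-2,9,15] mem=[0,0,0,2]
After op 11 (pop): stack=[-2,9] mem=[0,0,0,2]
After op 12 (RCL M3): stack=[-2,9,2] mem=[0,0,0,2]
After op 13 (/): stack=[-2,4] mem=[0,0,0,2]
After op 14 (+): stack=[2] mem=[0,0,0,2]

Answer: 2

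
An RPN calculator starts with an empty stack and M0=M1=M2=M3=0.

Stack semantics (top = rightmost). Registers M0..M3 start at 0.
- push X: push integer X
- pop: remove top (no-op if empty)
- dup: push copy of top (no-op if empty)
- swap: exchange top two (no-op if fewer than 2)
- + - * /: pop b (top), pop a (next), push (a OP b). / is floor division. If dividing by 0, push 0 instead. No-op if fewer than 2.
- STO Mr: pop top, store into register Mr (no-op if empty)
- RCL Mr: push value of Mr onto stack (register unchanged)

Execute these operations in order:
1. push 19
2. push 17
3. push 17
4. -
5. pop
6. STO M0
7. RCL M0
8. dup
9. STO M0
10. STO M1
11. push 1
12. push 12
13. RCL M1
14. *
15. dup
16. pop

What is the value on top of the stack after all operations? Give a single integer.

Answer: 228

Derivation:
After op 1 (push 19): stack=[19] mem=[0,0,0,0]
After op 2 (push 17): stack=[19,17] mem=[0,0,0,0]
After op 3 (push 17): stack=[19,17,17] mem=[0,0,0,0]
After op 4 (-): stack=[19,0] mem=[0,0,0,0]
After op 5 (pop): stack=[19] mem=[0,0,0,0]
After op 6 (STO M0): stack=[empty] mem=[19,0,0,0]
After op 7 (RCL M0): stack=[19] mem=[19,0,0,0]
After op 8 (dup): stack=[19,19] mem=[19,0,0,0]
After op 9 (STO M0): stack=[19] mem=[19,0,0,0]
After op 10 (STO M1): stack=[empty] mem=[19,19,0,0]
After op 11 (push 1): stack=[1] mem=[19,19,0,0]
After op 12 (push 12): stack=[1,12] mem=[19,19,0,0]
After op 13 (RCL M1): stack=[1,12,19] mem=[19,19,0,0]
After op 14 (*): stack=[1,228] mem=[19,19,0,0]
After op 15 (dup): stack=[1,228,228] mem=[19,19,0,0]
After op 16 (pop): stack=[1,228] mem=[19,19,0,0]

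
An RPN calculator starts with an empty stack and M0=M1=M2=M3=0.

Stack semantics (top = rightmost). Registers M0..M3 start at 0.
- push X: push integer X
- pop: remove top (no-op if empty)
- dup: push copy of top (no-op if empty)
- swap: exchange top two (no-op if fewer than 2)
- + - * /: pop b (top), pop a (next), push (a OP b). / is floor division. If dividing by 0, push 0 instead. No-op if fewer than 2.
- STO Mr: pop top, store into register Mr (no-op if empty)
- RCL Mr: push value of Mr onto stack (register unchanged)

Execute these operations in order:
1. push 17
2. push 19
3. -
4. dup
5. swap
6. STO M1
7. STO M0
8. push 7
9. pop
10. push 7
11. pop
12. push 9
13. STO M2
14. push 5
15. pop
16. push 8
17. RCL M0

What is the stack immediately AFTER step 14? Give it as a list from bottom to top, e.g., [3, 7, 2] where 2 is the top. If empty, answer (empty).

After op 1 (push 17): stack=[17] mem=[0,0,0,0]
After op 2 (push 19): stack=[17,19] mem=[0,0,0,0]
After op 3 (-): stack=[-2] mem=[0,0,0,0]
After op 4 (dup): stack=[-2,-2] mem=[0,0,0,0]
After op 5 (swap): stack=[-2,-2] mem=[0,0,0,0]
After op 6 (STO M1): stack=[-2] mem=[0,-2,0,0]
After op 7 (STO M0): stack=[empty] mem=[-2,-2,0,0]
After op 8 (push 7): stack=[7] mem=[-2,-2,0,0]
After op 9 (pop): stack=[empty] mem=[-2,-2,0,0]
After op 10 (push 7): stack=[7] mem=[-2,-2,0,0]
After op 11 (pop): stack=[empty] mem=[-2,-2,0,0]
After op 12 (push 9): stack=[9] mem=[-2,-2,0,0]
After op 13 (STO M2): stack=[empty] mem=[-2,-2,9,0]
After op 14 (push 5): stack=[5] mem=[-2,-2,9,0]

[5]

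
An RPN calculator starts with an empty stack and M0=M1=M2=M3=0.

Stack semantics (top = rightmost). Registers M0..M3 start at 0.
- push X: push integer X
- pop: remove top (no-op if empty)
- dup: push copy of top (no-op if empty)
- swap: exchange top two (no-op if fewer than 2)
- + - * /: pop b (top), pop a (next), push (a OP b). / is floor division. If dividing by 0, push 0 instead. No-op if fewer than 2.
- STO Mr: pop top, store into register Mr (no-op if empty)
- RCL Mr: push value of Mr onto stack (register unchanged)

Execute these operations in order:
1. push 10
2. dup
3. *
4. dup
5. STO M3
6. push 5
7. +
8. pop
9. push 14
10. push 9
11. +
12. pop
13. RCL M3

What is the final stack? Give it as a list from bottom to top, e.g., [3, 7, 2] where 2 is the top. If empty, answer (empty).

Answer: [100]

Derivation:
After op 1 (push 10): stack=[10] mem=[0,0,0,0]
After op 2 (dup): stack=[10,10] mem=[0,0,0,0]
After op 3 (*): stack=[100] mem=[0,0,0,0]
After op 4 (dup): stack=[100,100] mem=[0,0,0,0]
After op 5 (STO M3): stack=[100] mem=[0,0,0,100]
After op 6 (push 5): stack=[100,5] mem=[0,0,0,100]
After op 7 (+): stack=[105] mem=[0,0,0,100]
After op 8 (pop): stack=[empty] mem=[0,0,0,100]
After op 9 (push 14): stack=[14] mem=[0,0,0,100]
After op 10 (push 9): stack=[14,9] mem=[0,0,0,100]
After op 11 (+): stack=[23] mem=[0,0,0,100]
After op 12 (pop): stack=[empty] mem=[0,0,0,100]
After op 13 (RCL M3): stack=[100] mem=[0,0,0,100]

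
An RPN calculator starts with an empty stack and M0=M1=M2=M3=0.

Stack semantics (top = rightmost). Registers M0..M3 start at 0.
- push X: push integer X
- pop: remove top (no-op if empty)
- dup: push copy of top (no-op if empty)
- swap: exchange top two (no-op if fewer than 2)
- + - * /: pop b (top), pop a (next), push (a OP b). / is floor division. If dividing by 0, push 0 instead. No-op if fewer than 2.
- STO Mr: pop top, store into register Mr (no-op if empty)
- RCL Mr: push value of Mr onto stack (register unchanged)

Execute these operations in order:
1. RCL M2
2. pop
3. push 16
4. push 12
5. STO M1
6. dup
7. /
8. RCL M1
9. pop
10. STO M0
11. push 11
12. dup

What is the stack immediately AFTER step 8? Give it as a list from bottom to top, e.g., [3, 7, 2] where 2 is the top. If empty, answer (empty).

After op 1 (RCL M2): stack=[0] mem=[0,0,0,0]
After op 2 (pop): stack=[empty] mem=[0,0,0,0]
After op 3 (push 16): stack=[16] mem=[0,0,0,0]
After op 4 (push 12): stack=[16,12] mem=[0,0,0,0]
After op 5 (STO M1): stack=[16] mem=[0,12,0,0]
After op 6 (dup): stack=[16,16] mem=[0,12,0,0]
After op 7 (/): stack=[1] mem=[0,12,0,0]
After op 8 (RCL M1): stack=[1,12] mem=[0,12,0,0]

[1, 12]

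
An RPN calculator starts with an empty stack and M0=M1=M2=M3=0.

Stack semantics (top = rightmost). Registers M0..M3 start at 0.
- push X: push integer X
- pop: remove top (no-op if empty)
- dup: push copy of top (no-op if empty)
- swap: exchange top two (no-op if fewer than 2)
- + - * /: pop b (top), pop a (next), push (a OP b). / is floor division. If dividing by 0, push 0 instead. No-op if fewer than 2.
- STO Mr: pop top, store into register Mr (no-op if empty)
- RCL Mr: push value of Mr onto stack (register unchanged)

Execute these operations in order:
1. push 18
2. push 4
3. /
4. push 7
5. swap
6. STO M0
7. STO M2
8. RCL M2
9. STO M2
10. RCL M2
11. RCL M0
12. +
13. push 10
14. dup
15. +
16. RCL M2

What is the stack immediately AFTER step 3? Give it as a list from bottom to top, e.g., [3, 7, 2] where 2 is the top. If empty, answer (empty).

After op 1 (push 18): stack=[18] mem=[0,0,0,0]
After op 2 (push 4): stack=[18,4] mem=[0,0,0,0]
After op 3 (/): stack=[4] mem=[0,0,0,0]

[4]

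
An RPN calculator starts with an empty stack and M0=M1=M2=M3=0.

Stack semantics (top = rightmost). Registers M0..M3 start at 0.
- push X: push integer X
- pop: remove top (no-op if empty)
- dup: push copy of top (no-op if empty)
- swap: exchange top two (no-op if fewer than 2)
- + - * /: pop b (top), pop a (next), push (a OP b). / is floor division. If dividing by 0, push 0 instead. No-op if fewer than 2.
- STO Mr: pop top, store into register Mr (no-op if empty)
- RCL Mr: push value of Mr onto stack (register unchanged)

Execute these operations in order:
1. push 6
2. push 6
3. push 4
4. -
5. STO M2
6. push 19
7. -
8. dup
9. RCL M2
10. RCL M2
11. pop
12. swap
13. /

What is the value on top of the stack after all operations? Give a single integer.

Answer: -1

Derivation:
After op 1 (push 6): stack=[6] mem=[0,0,0,0]
After op 2 (push 6): stack=[6,6] mem=[0,0,0,0]
After op 3 (push 4): stack=[6,6,4] mem=[0,0,0,0]
After op 4 (-): stack=[6,2] mem=[0,0,0,0]
After op 5 (STO M2): stack=[6] mem=[0,0,2,0]
After op 6 (push 19): stack=[6,19] mem=[0,0,2,0]
After op 7 (-): stack=[-13] mem=[0,0,2,0]
After op 8 (dup): stack=[-13,-13] mem=[0,0,2,0]
After op 9 (RCL M2): stack=[-13,-13,2] mem=[0,0,2,0]
After op 10 (RCL M2): stack=[-13,-13,2,2] mem=[0,0,2,0]
After op 11 (pop): stack=[-13,-13,2] mem=[0,0,2,0]
After op 12 (swap): stack=[-13,2,-13] mem=[0,0,2,0]
After op 13 (/): stack=[-13,-1] mem=[0,0,2,0]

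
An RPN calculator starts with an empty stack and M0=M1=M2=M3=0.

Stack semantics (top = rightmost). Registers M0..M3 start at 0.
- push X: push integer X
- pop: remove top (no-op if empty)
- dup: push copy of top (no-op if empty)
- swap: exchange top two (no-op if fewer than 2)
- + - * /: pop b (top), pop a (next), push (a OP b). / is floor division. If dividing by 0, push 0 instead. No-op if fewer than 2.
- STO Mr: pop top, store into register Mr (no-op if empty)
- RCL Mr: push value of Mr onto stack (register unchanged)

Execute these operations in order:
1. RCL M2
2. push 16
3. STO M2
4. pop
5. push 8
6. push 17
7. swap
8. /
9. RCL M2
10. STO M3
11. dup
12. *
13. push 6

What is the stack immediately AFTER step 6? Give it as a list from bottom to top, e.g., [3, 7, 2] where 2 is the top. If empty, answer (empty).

After op 1 (RCL M2): stack=[0] mem=[0,0,0,0]
After op 2 (push 16): stack=[0,16] mem=[0,0,0,0]
After op 3 (STO M2): stack=[0] mem=[0,0,16,0]
After op 4 (pop): stack=[empty] mem=[0,0,16,0]
After op 5 (push 8): stack=[8] mem=[0,0,16,0]
After op 6 (push 17): stack=[8,17] mem=[0,0,16,0]

[8, 17]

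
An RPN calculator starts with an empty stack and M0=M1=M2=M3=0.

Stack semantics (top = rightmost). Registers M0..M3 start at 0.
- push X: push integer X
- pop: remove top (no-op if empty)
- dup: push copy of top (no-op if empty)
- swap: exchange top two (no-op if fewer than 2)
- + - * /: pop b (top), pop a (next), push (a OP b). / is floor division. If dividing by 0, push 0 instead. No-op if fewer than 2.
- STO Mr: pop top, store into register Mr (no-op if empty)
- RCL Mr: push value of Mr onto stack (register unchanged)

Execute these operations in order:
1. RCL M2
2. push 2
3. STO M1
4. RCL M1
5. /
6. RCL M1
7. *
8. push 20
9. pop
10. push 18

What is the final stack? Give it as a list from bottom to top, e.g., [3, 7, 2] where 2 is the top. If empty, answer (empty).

Answer: [0, 18]

Derivation:
After op 1 (RCL M2): stack=[0] mem=[0,0,0,0]
After op 2 (push 2): stack=[0,2] mem=[0,0,0,0]
After op 3 (STO M1): stack=[0] mem=[0,2,0,0]
After op 4 (RCL M1): stack=[0,2] mem=[0,2,0,0]
After op 5 (/): stack=[0] mem=[0,2,0,0]
After op 6 (RCL M1): stack=[0,2] mem=[0,2,0,0]
After op 7 (*): stack=[0] mem=[0,2,0,0]
After op 8 (push 20): stack=[0,20] mem=[0,2,0,0]
After op 9 (pop): stack=[0] mem=[0,2,0,0]
After op 10 (push 18): stack=[0,18] mem=[0,2,0,0]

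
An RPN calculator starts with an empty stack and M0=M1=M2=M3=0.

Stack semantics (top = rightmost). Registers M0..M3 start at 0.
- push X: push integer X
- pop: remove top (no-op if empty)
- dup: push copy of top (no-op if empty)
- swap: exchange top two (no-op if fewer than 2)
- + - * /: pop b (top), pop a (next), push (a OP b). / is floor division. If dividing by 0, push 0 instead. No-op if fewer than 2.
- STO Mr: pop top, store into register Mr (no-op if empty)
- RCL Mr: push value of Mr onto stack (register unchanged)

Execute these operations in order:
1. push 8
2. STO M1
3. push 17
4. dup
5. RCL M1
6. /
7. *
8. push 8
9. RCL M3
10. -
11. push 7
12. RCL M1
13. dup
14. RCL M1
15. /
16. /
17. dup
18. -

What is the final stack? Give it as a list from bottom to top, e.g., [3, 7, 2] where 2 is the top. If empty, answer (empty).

Answer: [34, 8, 7, 0]

Derivation:
After op 1 (push 8): stack=[8] mem=[0,0,0,0]
After op 2 (STO M1): stack=[empty] mem=[0,8,0,0]
After op 3 (push 17): stack=[17] mem=[0,8,0,0]
After op 4 (dup): stack=[17,17] mem=[0,8,0,0]
After op 5 (RCL M1): stack=[17,17,8] mem=[0,8,0,0]
After op 6 (/): stack=[17,2] mem=[0,8,0,0]
After op 7 (*): stack=[34] mem=[0,8,0,0]
After op 8 (push 8): stack=[34,8] mem=[0,8,0,0]
After op 9 (RCL M3): stack=[34,8,0] mem=[0,8,0,0]
After op 10 (-): stack=[34,8] mem=[0,8,0,0]
After op 11 (push 7): stack=[34,8,7] mem=[0,8,0,0]
After op 12 (RCL M1): stack=[34,8,7,8] mem=[0,8,0,0]
After op 13 (dup): stack=[34,8,7,8,8] mem=[0,8,0,0]
After op 14 (RCL M1): stack=[34,8,7,8,8,8] mem=[0,8,0,0]
After op 15 (/): stack=[34,8,7,8,1] mem=[0,8,0,0]
After op 16 (/): stack=[34,8,7,8] mem=[0,8,0,0]
After op 17 (dup): stack=[34,8,7,8,8] mem=[0,8,0,0]
After op 18 (-): stack=[34,8,7,0] mem=[0,8,0,0]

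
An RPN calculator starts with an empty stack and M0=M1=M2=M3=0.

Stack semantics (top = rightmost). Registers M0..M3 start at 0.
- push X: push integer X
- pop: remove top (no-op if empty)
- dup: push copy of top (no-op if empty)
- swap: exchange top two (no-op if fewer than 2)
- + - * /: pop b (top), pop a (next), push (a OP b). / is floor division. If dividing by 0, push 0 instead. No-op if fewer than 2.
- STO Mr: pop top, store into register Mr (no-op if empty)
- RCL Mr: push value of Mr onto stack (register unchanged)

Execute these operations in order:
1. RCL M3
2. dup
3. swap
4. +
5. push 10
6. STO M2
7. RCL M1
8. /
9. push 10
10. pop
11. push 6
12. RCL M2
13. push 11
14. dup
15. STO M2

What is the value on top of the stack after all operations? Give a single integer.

After op 1 (RCL M3): stack=[0] mem=[0,0,0,0]
After op 2 (dup): stack=[0,0] mem=[0,0,0,0]
After op 3 (swap): stack=[0,0] mem=[0,0,0,0]
After op 4 (+): stack=[0] mem=[0,0,0,0]
After op 5 (push 10): stack=[0,10] mem=[0,0,0,0]
After op 6 (STO M2): stack=[0] mem=[0,0,10,0]
After op 7 (RCL M1): stack=[0,0] mem=[0,0,10,0]
After op 8 (/): stack=[0] mem=[0,0,10,0]
After op 9 (push 10): stack=[0,10] mem=[0,0,10,0]
After op 10 (pop): stack=[0] mem=[0,0,10,0]
After op 11 (push 6): stack=[0,6] mem=[0,0,10,0]
After op 12 (RCL M2): stack=[0,6,10] mem=[0,0,10,0]
After op 13 (push 11): stack=[0,6,10,11] mem=[0,0,10,0]
After op 14 (dup): stack=[0,6,10,11,11] mem=[0,0,10,0]
After op 15 (STO M2): stack=[0,6,10,11] mem=[0,0,11,0]

Answer: 11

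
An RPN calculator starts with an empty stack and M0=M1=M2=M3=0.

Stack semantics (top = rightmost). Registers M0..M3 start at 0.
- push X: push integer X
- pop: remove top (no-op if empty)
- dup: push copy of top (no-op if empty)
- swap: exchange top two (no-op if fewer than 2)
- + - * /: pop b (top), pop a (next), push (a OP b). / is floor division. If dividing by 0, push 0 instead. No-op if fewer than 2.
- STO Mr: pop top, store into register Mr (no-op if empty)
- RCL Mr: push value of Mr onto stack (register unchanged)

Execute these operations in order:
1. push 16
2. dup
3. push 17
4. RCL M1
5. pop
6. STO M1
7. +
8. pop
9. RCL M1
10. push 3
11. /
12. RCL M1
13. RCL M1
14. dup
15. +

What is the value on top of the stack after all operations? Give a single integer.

After op 1 (push 16): stack=[16] mem=[0,0,0,0]
After op 2 (dup): stack=[16,16] mem=[0,0,0,0]
After op 3 (push 17): stack=[16,16,17] mem=[0,0,0,0]
After op 4 (RCL M1): stack=[16,16,17,0] mem=[0,0,0,0]
After op 5 (pop): stack=[16,16,17] mem=[0,0,0,0]
After op 6 (STO M1): stack=[16,16] mem=[0,17,0,0]
After op 7 (+): stack=[32] mem=[0,17,0,0]
After op 8 (pop): stack=[empty] mem=[0,17,0,0]
After op 9 (RCL M1): stack=[17] mem=[0,17,0,0]
After op 10 (push 3): stack=[17,3] mem=[0,17,0,0]
After op 11 (/): stack=[5] mem=[0,17,0,0]
After op 12 (RCL M1): stack=[5,17] mem=[0,17,0,0]
After op 13 (RCL M1): stack=[5,17,17] mem=[0,17,0,0]
After op 14 (dup): stack=[5,17,17,17] mem=[0,17,0,0]
After op 15 (+): stack=[5,17,34] mem=[0,17,0,0]

Answer: 34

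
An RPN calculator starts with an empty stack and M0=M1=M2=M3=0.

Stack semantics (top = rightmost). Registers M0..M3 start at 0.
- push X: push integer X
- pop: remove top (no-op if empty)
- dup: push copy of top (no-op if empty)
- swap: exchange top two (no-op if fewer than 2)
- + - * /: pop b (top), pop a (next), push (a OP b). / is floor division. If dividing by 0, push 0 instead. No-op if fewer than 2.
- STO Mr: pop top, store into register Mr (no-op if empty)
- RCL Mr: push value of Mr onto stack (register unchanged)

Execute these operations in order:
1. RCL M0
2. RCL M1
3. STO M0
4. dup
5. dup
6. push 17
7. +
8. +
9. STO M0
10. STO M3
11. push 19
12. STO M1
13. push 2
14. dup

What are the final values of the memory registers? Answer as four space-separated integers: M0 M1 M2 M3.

Answer: 17 19 0 0

Derivation:
After op 1 (RCL M0): stack=[0] mem=[0,0,0,0]
After op 2 (RCL M1): stack=[0,0] mem=[0,0,0,0]
After op 3 (STO M0): stack=[0] mem=[0,0,0,0]
After op 4 (dup): stack=[0,0] mem=[0,0,0,0]
After op 5 (dup): stack=[0,0,0] mem=[0,0,0,0]
After op 6 (push 17): stack=[0,0,0,17] mem=[0,0,0,0]
After op 7 (+): stack=[0,0,17] mem=[0,0,0,0]
After op 8 (+): stack=[0,17] mem=[0,0,0,0]
After op 9 (STO M0): stack=[0] mem=[17,0,0,0]
After op 10 (STO M3): stack=[empty] mem=[17,0,0,0]
After op 11 (push 19): stack=[19] mem=[17,0,0,0]
After op 12 (STO M1): stack=[empty] mem=[17,19,0,0]
After op 13 (push 2): stack=[2] mem=[17,19,0,0]
After op 14 (dup): stack=[2,2] mem=[17,19,0,0]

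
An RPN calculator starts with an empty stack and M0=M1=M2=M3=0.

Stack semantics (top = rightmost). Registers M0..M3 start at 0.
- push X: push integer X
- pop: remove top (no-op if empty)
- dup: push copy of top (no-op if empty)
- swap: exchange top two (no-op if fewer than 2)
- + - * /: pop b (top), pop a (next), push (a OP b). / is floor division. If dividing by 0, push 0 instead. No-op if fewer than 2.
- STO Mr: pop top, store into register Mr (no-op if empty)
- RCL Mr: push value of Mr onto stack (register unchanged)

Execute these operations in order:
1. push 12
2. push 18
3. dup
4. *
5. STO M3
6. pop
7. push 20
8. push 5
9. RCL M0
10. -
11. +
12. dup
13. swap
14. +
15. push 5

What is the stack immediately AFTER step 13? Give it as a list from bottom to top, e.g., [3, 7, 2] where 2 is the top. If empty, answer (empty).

After op 1 (push 12): stack=[12] mem=[0,0,0,0]
After op 2 (push 18): stack=[12,18] mem=[0,0,0,0]
After op 3 (dup): stack=[12,18,18] mem=[0,0,0,0]
After op 4 (*): stack=[12,324] mem=[0,0,0,0]
After op 5 (STO M3): stack=[12] mem=[0,0,0,324]
After op 6 (pop): stack=[empty] mem=[0,0,0,324]
After op 7 (push 20): stack=[20] mem=[0,0,0,324]
After op 8 (push 5): stack=[20,5] mem=[0,0,0,324]
After op 9 (RCL M0): stack=[20,5,0] mem=[0,0,0,324]
After op 10 (-): stack=[20,5] mem=[0,0,0,324]
After op 11 (+): stack=[25] mem=[0,0,0,324]
After op 12 (dup): stack=[25,25] mem=[0,0,0,324]
After op 13 (swap): stack=[25,25] mem=[0,0,0,324]

[25, 25]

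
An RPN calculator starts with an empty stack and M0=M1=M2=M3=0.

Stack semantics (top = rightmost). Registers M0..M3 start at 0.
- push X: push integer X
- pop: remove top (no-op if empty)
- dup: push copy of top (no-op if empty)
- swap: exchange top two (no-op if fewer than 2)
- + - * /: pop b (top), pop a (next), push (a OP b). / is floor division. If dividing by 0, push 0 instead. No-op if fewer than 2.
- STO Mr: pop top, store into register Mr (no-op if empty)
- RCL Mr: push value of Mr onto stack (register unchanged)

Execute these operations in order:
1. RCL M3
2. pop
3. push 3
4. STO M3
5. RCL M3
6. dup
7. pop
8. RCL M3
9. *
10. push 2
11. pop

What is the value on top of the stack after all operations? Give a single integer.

After op 1 (RCL M3): stack=[0] mem=[0,0,0,0]
After op 2 (pop): stack=[empty] mem=[0,0,0,0]
After op 3 (push 3): stack=[3] mem=[0,0,0,0]
After op 4 (STO M3): stack=[empty] mem=[0,0,0,3]
After op 5 (RCL M3): stack=[3] mem=[0,0,0,3]
After op 6 (dup): stack=[3,3] mem=[0,0,0,3]
After op 7 (pop): stack=[3] mem=[0,0,0,3]
After op 8 (RCL M3): stack=[3,3] mem=[0,0,0,3]
After op 9 (*): stack=[9] mem=[0,0,0,3]
After op 10 (push 2): stack=[9,2] mem=[0,0,0,3]
After op 11 (pop): stack=[9] mem=[0,0,0,3]

Answer: 9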